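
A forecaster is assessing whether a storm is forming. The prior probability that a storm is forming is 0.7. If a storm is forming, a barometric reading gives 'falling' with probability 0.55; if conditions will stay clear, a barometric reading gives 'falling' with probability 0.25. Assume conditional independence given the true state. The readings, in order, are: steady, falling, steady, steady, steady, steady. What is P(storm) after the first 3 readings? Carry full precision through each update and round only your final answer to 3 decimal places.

After 'steady': P(storm) = 0.45·0.7000 / (0.45·0.7000 + 0.75·0.3000) ≈ 0.5833
After 'falling': P(storm) = 0.55·0.5833 / (0.55·0.5833 + 0.25·0.4167) ≈ 0.7549
After 'steady': P(storm) = 0.45·0.7549 / (0.45·0.7549 + 0.75·0.2451) ≈ 0.6489

0.649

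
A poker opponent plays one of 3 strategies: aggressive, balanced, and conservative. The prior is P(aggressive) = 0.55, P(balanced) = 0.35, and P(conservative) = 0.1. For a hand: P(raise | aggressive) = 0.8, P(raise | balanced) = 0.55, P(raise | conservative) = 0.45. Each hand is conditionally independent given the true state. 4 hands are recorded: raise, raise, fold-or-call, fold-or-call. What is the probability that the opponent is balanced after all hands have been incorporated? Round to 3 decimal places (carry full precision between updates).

After 'raise': normaliser = 0.8·0.5500 + 0.55·0.3500 + 0.45·0.1000; P(aggressive) ≈ 0.6494, P(balanced) ≈ 0.2841, P(conservative) ≈ 0.0664
After 'raise': normaliser = 0.8·0.6494 + 0.55·0.2841 + 0.45·0.0664; P(aggressive) ≈ 0.7362, P(balanced) ≈ 0.2214, P(conservative) ≈ 0.0424
After 'fold-or-call': normaliser = 0.2·0.7362 + 0.45·0.2214 + 0.55·0.0424; P(aggressive) ≈ 0.5450, P(balanced) ≈ 0.3688, P(conservative) ≈ 0.0862
After 'fold-or-call': normaliser = 0.2·0.5450 + 0.45·0.3688 + 0.55·0.0862; P(aggressive) ≈ 0.3381, P(balanced) ≈ 0.5148, P(conservative) ≈ 0.1471

0.515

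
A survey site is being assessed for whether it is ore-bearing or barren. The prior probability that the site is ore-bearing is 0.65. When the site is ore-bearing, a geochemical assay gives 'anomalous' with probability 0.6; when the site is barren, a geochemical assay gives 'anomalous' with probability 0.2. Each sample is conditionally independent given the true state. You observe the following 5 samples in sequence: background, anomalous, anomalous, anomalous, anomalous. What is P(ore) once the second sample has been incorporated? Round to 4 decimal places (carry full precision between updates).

After 'background': P(ore) = 0.4·0.6500 / (0.4·0.6500 + 0.8·0.3500) ≈ 0.4815
After 'anomalous': P(ore) = 0.6·0.4815 / (0.6·0.4815 + 0.2·0.5185) ≈ 0.7358

0.7358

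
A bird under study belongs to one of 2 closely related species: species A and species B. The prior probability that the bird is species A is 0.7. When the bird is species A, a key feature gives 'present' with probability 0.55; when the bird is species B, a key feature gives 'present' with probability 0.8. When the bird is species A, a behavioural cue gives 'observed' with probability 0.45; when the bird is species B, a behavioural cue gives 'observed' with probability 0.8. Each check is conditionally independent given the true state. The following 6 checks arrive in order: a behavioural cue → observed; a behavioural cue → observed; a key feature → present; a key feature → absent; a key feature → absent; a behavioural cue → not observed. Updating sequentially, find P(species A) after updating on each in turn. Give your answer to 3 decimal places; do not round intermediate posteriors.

0.876

After a behavioural cue='observed': P(species A) = 0.45·0.7000 / (0.45·0.7000 + 0.8·0.3000) ≈ 0.5676
After a behavioural cue='observed': P(species A) = 0.45·0.5676 / (0.45·0.5676 + 0.8·0.4324) ≈ 0.4247
After a key feature='present': P(species A) = 0.55·0.4247 / (0.55·0.4247 + 0.8·0.5753) ≈ 0.3367
After a key feature='absent': P(species A) = 0.45·0.3367 / (0.45·0.3367 + 0.2·0.6633) ≈ 0.5332
After a key feature='absent': P(species A) = 0.45·0.5332 / (0.45·0.5332 + 0.2·0.4668) ≈ 0.7199
After a behavioural cue='not observed': P(species A) = 0.55·0.7199 / (0.55·0.7199 + 0.2·0.2801) ≈ 0.8760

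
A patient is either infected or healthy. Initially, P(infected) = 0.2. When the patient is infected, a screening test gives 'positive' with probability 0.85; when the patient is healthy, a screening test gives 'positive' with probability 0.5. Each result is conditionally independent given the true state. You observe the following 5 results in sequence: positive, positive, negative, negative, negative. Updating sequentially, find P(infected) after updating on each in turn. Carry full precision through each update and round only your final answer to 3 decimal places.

0.019

After 'positive': P(infected) = 0.85·0.2000 / (0.85·0.2000 + 0.5·0.8000) ≈ 0.2982
After 'positive': P(infected) = 0.85·0.2982 / (0.85·0.2982 + 0.5·0.7018) ≈ 0.4194
After 'negative': P(infected) = 0.15·0.4194 / (0.15·0.4194 + 0.5·0.5806) ≈ 0.1781
After 'negative': P(infected) = 0.15·0.1781 / (0.15·0.1781 + 0.5·0.8219) ≈ 0.0611
After 'negative': P(infected) = 0.15·0.0611 / (0.15·0.0611 + 0.5·0.9389) ≈ 0.0191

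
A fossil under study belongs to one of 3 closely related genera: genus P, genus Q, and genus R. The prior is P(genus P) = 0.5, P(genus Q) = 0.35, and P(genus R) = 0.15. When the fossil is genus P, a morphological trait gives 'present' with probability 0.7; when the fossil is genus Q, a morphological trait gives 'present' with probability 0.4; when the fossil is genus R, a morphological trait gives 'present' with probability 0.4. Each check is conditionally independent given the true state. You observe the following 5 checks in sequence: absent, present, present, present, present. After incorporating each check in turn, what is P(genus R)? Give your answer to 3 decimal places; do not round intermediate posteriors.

0.053

After 'absent': normaliser = 0.3·0.5000 + 0.6·0.3500 + 0.6·0.1500; P(genus P) ≈ 0.3333, P(genus Q) ≈ 0.4667, P(genus R) ≈ 0.2000
After 'present': normaliser = 0.7·0.3333 + 0.4·0.4667 + 0.4·0.2000; P(genus P) ≈ 0.4667, P(genus Q) ≈ 0.3733, P(genus R) ≈ 0.1600
After 'present': normaliser = 0.7·0.4667 + 0.4·0.3733 + 0.4·0.1600; P(genus P) ≈ 0.6049, P(genus Q) ≈ 0.2765, P(genus R) ≈ 0.1185
After 'present': normaliser = 0.7·0.6049 + 0.4·0.2765 + 0.4·0.1185; P(genus P) ≈ 0.7282, P(genus Q) ≈ 0.1902, P(genus R) ≈ 0.0815
After 'present': normaliser = 0.7·0.7282 + 0.4·0.1902 + 0.4·0.0815; P(genus P) ≈ 0.8242, P(genus Q) ≈ 0.1230, P(genus R) ≈ 0.0527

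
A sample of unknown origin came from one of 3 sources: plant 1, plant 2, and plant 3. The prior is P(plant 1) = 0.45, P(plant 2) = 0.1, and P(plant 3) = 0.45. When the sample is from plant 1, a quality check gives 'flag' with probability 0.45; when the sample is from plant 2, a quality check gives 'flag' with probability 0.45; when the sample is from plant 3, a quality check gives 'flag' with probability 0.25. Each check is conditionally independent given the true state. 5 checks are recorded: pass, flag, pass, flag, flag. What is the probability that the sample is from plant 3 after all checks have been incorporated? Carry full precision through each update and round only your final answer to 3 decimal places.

Apply Bayes' rule sequentially, carrying P(plant 3) forward.
After 'pass': normaliser = 0.55·0.4500 + 0.55·0.1000 + 0.75·0.4500; P(plant 1) ≈ 0.3867, P(plant 2) ≈ 0.0859, P(plant 3) ≈ 0.5273
After 'flag': normaliser = 0.45·0.3867 + 0.45·0.0859 + 0.25·0.5273; P(plant 1) ≈ 0.5051, P(plant 2) ≈ 0.1122, P(plant 3) ≈ 0.3827
After 'pass': normaliser = 0.55·0.5051 + 0.55·0.1122 + 0.75·0.3827; P(plant 1) ≈ 0.4434, P(plant 2) ≈ 0.0985, P(plant 3) ≈ 0.4581
After 'flag': normaliser = 0.45·0.4434 + 0.45·0.0985 + 0.25·0.4581; P(plant 1) ≈ 0.5567, P(plant 2) ≈ 0.1237, P(plant 3) ≈ 0.3195
After 'flag': normaliser = 0.45·0.5567 + 0.45·0.1237 + 0.25·0.3195; P(plant 1) ≈ 0.6489, P(plant 2) ≈ 0.1442, P(plant 3) ≈ 0.2069

0.207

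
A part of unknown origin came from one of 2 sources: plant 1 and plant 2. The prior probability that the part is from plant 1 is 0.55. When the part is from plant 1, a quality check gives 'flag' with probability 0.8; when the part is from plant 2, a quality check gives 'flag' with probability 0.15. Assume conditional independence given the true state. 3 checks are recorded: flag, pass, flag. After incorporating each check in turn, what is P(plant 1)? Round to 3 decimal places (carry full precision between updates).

Each posterior becomes the prior for the next update.
After 'flag': P(plant 1) = 0.8·0.5500 / (0.8·0.5500 + 0.15·0.4500) ≈ 0.8670
After 'pass': P(plant 1) = 0.2·0.8670 / (0.2·0.8670 + 0.85·0.1330) ≈ 0.6053
After 'flag': P(plant 1) = 0.8·0.6053 / (0.8·0.6053 + 0.15·0.3947) ≈ 0.8911

0.891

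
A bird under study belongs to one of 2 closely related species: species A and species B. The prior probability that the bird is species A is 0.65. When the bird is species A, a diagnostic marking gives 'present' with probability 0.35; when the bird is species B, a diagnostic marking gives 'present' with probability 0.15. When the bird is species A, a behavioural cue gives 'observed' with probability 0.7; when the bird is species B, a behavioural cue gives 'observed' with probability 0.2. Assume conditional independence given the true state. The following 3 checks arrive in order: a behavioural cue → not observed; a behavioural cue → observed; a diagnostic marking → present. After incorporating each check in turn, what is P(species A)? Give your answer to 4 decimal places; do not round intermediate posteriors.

0.8505

After a behavioural cue='not observed': P(species A) = 0.3·0.6500 / (0.3·0.6500 + 0.8·0.3500) ≈ 0.4105
After a behavioural cue='observed': P(species A) = 0.7·0.4105 / (0.7·0.4105 + 0.2·0.5895) ≈ 0.7091
After a diagnostic marking='present': P(species A) = 0.35·0.7091 / (0.35·0.7091 + 0.15·0.2909) ≈ 0.8505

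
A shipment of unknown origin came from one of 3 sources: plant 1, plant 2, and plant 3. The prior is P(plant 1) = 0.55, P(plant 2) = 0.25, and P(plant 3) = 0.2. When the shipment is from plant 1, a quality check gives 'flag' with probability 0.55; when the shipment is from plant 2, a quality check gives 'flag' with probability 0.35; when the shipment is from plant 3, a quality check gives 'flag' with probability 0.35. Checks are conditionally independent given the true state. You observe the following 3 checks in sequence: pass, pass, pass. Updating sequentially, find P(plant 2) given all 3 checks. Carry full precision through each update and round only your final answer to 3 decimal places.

0.395

After 'pass': normaliser = 0.45·0.5500 + 0.65·0.2500 + 0.65·0.2000; P(plant 1) ≈ 0.4583, P(plant 2) ≈ 0.3009, P(plant 3) ≈ 0.2407
After 'pass': normaliser = 0.45·0.4583 + 0.65·0.3009 + 0.65·0.2407; P(plant 1) ≈ 0.3694, P(plant 2) ≈ 0.3503, P(plant 3) ≈ 0.2803
After 'pass': normaliser = 0.45·0.3694 + 0.65·0.3503 + 0.65·0.2803; P(plant 1) ≈ 0.2885, P(plant 2) ≈ 0.3953, P(plant 3) ≈ 0.3162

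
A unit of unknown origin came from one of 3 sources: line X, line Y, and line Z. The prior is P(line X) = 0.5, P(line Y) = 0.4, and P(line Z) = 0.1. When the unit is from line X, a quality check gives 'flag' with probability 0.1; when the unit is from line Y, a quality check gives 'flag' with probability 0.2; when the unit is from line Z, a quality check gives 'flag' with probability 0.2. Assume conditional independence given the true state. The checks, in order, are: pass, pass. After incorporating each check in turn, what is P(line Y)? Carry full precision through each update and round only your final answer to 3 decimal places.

0.353

After 'pass': normaliser = 0.9·0.5000 + 0.8·0.4000 + 0.8·0.1000; P(line X) ≈ 0.5294, P(line Y) ≈ 0.3765, P(line Z) ≈ 0.0941
After 'pass': normaliser = 0.9·0.5294 + 0.8·0.3765 + 0.8·0.0941; P(line X) ≈ 0.5586, P(line Y) ≈ 0.3531, P(line Z) ≈ 0.0883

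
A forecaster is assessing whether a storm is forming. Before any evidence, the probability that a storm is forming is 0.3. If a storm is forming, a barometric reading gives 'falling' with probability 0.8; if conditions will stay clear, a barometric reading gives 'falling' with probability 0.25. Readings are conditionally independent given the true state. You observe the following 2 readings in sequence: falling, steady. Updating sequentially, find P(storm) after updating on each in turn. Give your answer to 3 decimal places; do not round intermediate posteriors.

0.268

Each posterior becomes the prior for the next update.
After 'falling': P(storm) = 0.8·0.3000 / (0.8·0.3000 + 0.25·0.7000) ≈ 0.5783
After 'steady': P(storm) = 0.2·0.5783 / (0.2·0.5783 + 0.75·0.4217) ≈ 0.2678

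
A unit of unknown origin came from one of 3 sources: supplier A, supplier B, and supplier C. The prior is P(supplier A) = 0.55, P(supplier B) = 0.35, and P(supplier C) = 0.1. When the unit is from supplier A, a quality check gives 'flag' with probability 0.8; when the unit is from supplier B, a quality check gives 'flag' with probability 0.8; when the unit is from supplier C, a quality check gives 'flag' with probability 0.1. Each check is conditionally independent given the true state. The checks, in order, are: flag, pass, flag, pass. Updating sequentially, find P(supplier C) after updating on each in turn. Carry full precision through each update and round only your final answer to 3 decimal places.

Each posterior becomes the prior for the next update.
After 'flag': normaliser = 0.8·0.5500 + 0.8·0.3500 + 0.1·0.1000; P(supplier A) ≈ 0.6027, P(supplier B) ≈ 0.3836, P(supplier C) ≈ 0.0137
After 'pass': normaliser = 0.2·0.6027 + 0.2·0.3836 + 0.9·0.0137; P(supplier A) ≈ 0.5752, P(supplier B) ≈ 0.3660, P(supplier C) ≈ 0.0588
After 'flag': normaliser = 0.8·0.5752 + 0.8·0.3660 + 0.1·0.0588; P(supplier A) ≈ 0.6064, P(supplier B) ≈ 0.3859, P(supplier C) ≈ 0.0078
After 'pass': normaliser = 0.2·0.6064 + 0.2·0.3859 + 0.9·0.0078; P(supplier A) ≈ 0.5904, P(supplier B) ≈ 0.3757, P(supplier C) ≈ 0.0340

0.034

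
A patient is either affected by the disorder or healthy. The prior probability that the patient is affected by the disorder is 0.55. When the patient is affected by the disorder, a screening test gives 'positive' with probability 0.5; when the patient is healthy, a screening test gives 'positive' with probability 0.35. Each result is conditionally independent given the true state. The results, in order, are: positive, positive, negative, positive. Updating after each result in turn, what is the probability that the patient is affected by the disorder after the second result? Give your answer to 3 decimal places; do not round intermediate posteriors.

After 'positive': P(affected) = 0.5·0.5500 / (0.5·0.5500 + 0.35·0.4500) ≈ 0.6358
After 'positive': P(affected) = 0.5·0.6358 / (0.5·0.6358 + 0.35·0.3642) ≈ 0.7138

0.714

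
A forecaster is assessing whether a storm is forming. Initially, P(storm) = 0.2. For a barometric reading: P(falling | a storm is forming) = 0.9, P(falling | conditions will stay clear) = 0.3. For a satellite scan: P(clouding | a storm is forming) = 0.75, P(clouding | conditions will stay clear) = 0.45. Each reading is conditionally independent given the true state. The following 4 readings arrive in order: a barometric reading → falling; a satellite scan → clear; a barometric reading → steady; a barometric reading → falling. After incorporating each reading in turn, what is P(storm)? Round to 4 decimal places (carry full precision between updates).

Apply Bayes' rule sequentially, carrying P(storm) forward.
After a barometric reading='falling': P(storm) = 0.9·0.2000 / (0.9·0.2000 + 0.3·0.8000) ≈ 0.4286
After a satellite scan='clear': P(storm) = 0.25·0.4286 / (0.25·0.4286 + 0.55·0.5714) ≈ 0.2542
After a barometric reading='steady': P(storm) = 0.1·0.2542 / (0.1·0.2542 + 0.7·0.7458) ≈ 0.0464
After a barometric reading='falling': P(storm) = 0.9·0.0464 / (0.9·0.0464 + 0.3·0.9536) ≈ 0.1275

0.1275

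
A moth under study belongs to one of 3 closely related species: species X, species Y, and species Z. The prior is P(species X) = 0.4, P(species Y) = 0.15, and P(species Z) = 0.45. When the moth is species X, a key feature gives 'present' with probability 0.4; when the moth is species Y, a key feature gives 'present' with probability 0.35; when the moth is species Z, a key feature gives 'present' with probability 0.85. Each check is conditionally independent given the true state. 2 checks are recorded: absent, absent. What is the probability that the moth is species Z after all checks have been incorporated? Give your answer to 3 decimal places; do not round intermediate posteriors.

After 'absent': normaliser = 0.6·0.4000 + 0.65·0.1500 + 0.15·0.4500; P(species X) ≈ 0.5926, P(species Y) ≈ 0.2407, P(species Z) ≈ 0.1667
After 'absent': normaliser = 0.6·0.5926 + 0.65·0.2407 + 0.15·0.1667; P(species X) ≈ 0.6621, P(species Y) ≈ 0.2914, P(species Z) ≈ 0.0466

0.047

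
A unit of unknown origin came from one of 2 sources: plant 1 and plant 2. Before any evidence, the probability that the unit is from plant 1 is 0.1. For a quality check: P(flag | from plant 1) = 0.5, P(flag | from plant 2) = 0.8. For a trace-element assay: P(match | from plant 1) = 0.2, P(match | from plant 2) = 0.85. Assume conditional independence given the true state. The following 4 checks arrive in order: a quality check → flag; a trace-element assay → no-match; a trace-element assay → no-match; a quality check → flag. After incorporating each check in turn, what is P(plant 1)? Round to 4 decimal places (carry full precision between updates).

After a quality check='flag': P(plant 1) = 0.5·0.1000 / (0.5·0.1000 + 0.8·0.9000) ≈ 0.0649
After a trace-element assay='no-match': P(plant 1) = 0.8·0.0649 / (0.8·0.0649 + 0.15·0.9351) ≈ 0.2703
After a trace-element assay='no-match': P(plant 1) = 0.8·0.2703 / (0.8·0.2703 + 0.15·0.7297) ≈ 0.6639
After a quality check='flag': P(plant 1) = 0.5·0.6639 / (0.5·0.6639 + 0.8·0.3361) ≈ 0.5525

0.5525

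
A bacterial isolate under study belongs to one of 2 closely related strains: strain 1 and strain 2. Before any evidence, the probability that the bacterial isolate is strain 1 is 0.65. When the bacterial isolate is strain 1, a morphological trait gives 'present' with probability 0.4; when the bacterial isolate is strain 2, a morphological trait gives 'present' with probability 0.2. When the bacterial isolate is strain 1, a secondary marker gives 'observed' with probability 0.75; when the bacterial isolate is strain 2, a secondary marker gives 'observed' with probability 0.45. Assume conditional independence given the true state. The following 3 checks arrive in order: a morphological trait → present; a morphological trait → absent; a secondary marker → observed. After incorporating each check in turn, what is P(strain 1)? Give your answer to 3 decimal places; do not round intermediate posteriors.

0.823

After a morphological trait='present': P(strain 1) = 0.4·0.6500 / (0.4·0.6500 + 0.2·0.3500) ≈ 0.7879
After a morphological trait='absent': P(strain 1) = 0.6·0.7879 / (0.6·0.7879 + 0.8·0.2121) ≈ 0.7358
After a secondary marker='observed': P(strain 1) = 0.75·0.7358 / (0.75·0.7358 + 0.45·0.2642) ≈ 0.8228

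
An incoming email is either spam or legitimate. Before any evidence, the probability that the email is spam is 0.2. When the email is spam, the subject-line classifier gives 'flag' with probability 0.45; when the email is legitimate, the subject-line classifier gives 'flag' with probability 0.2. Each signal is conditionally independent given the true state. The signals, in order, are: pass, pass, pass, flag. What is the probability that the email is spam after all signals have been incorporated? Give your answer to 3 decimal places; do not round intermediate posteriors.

Each posterior becomes the prior for the next update.
After 'pass': P(spam) = 0.55·0.2000 / (0.55·0.2000 + 0.8·0.8000) ≈ 0.1467
After 'pass': P(spam) = 0.55·0.1467 / (0.55·0.1467 + 0.8·0.8533) ≈ 0.1057
After 'pass': P(spam) = 0.55·0.1057 / (0.55·0.1057 + 0.8·0.8943) ≈ 0.0751
After 'flag': P(spam) = 0.45·0.0751 / (0.45·0.0751 + 0.2·0.9249) ≈ 0.1545

0.155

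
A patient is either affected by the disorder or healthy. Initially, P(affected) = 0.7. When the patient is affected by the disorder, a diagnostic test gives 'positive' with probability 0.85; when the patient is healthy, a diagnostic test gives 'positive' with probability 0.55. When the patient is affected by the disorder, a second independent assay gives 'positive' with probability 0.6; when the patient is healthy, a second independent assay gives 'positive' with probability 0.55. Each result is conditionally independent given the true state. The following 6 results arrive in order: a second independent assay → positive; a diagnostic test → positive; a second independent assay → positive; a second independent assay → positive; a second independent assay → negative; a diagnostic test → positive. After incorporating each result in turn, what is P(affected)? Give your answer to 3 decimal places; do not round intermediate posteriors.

0.865

Apply Bayes' rule sequentially, carrying P(affected) forward.
After a second independent assay='positive': P(affected) = 0.6·0.7000 / (0.6·0.7000 + 0.55·0.3000) ≈ 0.7179
After a diagnostic test='positive': P(affected) = 0.85·0.7179 / (0.85·0.7179 + 0.55·0.2821) ≈ 0.7973
After a second independent assay='positive': P(affected) = 0.6·0.7973 / (0.6·0.7973 + 0.55·0.2027) ≈ 0.8110
After a second independent assay='positive': P(affected) = 0.6·0.8110 / (0.6·0.8110 + 0.55·0.1890) ≈ 0.8240
After a second independent assay='negative': P(affected) = 0.4·0.8240 / (0.4·0.8240 + 0.45·0.1760) ≈ 0.8063
After a diagnostic test='positive': P(affected) = 0.85·0.8063 / (0.85·0.8063 + 0.55·0.1937) ≈ 0.8654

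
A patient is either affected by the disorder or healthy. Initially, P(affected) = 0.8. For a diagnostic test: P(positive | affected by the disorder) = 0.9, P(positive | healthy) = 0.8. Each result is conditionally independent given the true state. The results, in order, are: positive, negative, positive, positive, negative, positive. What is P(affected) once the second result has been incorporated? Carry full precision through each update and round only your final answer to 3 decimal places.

0.692

After 'positive': P(affected) = 0.9·0.8000 / (0.9·0.8000 + 0.8·0.2000) ≈ 0.8182
After 'negative': P(affected) = 0.1·0.8182 / (0.1·0.8182 + 0.2·0.1818) ≈ 0.6923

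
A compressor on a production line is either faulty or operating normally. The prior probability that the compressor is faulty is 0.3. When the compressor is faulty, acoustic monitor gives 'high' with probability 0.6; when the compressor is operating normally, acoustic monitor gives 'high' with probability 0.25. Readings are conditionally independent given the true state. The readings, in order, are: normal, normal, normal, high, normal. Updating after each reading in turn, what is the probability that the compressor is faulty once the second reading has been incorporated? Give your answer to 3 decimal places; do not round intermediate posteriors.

Apply Bayes' rule sequentially, carrying P(faulty) forward.
After 'normal': P(faulty) = 0.4·0.3000 / (0.4·0.3000 + 0.75·0.7000) ≈ 0.1860
After 'normal': P(faulty) = 0.4·0.1860 / (0.4·0.1860 + 0.75·0.8140) ≈ 0.1087

0.109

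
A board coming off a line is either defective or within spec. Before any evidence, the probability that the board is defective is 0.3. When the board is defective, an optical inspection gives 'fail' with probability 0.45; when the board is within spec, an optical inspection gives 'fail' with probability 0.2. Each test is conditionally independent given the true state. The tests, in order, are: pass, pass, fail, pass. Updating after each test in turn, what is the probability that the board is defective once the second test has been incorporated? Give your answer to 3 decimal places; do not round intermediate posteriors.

0.168

After 'pass': P(defective) = 0.55·0.3000 / (0.55·0.3000 + 0.8·0.7000) ≈ 0.2276
After 'pass': P(defective) = 0.55·0.2276 / (0.55·0.2276 + 0.8·0.7724) ≈ 0.1684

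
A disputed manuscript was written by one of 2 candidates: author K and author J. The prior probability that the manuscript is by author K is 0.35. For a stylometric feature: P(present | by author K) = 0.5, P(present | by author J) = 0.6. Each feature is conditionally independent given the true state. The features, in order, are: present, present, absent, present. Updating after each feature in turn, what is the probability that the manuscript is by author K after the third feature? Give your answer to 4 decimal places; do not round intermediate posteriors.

Each posterior becomes the prior for the next update.
After 'present': P(author K) = 0.5·0.3500 / (0.5·0.3500 + 0.6·0.6500) ≈ 0.3097
After 'present': P(author K) = 0.5·0.3097 / (0.5·0.3097 + 0.6·0.6903) ≈ 0.2722
After 'absent': P(author K) = 0.5·0.2722 / (0.5·0.2722 + 0.4·0.7278) ≈ 0.3185

0.3185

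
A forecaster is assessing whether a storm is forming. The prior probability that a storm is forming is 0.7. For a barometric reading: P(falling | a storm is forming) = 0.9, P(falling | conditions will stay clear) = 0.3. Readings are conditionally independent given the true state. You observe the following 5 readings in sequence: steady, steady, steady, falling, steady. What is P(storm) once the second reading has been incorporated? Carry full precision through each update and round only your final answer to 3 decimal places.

0.045

After 'steady': P(storm) = 0.1·0.7000 / (0.1·0.7000 + 0.7·0.3000) ≈ 0.2500
After 'steady': P(storm) = 0.1·0.2500 / (0.1·0.2500 + 0.7·0.7500) ≈ 0.0455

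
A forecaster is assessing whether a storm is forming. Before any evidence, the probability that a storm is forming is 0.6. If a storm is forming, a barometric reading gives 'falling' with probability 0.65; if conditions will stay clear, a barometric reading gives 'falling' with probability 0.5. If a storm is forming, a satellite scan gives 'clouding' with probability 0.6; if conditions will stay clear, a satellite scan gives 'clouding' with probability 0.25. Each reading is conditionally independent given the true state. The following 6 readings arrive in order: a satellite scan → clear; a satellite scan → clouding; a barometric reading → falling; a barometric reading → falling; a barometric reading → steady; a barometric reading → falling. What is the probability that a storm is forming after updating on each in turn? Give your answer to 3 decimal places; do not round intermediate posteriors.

0.747

After a satellite scan='clear': P(storm) = 0.4·0.6000 / (0.4·0.6000 + 0.75·0.4000) ≈ 0.4444
After a satellite scan='clouding': P(storm) = 0.6·0.4444 / (0.6·0.4444 + 0.25·0.5556) ≈ 0.6575
After a barometric reading='falling': P(storm) = 0.65·0.6575 / (0.65·0.6575 + 0.5·0.3425) ≈ 0.7140
After a barometric reading='falling': P(storm) = 0.65·0.7140 / (0.65·0.7140 + 0.5·0.2860) ≈ 0.7644
After a barometric reading='steady': P(storm) = 0.35·0.7644 / (0.35·0.7644 + 0.5·0.2356) ≈ 0.6943
After a barometric reading='falling': P(storm) = 0.65·0.6943 / (0.65·0.6943 + 0.5·0.3057) ≈ 0.7470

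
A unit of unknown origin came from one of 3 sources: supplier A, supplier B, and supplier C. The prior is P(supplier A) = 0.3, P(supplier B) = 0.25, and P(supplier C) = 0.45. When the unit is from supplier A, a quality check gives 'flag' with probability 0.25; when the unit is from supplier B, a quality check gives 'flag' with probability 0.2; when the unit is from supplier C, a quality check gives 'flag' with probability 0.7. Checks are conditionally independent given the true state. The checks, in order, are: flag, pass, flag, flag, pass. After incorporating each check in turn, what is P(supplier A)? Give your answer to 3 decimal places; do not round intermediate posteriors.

0.148

After 'flag': normaliser = 0.25·0.3000 + 0.2·0.2500 + 0.7·0.4500; P(supplier A) ≈ 0.1705, P(supplier B) ≈ 0.1136, P(supplier C) ≈ 0.7159
After 'pass': normaliser = 0.75·0.1705 + 0.8·0.1136 + 0.3·0.7159; P(supplier A) ≈ 0.2949, P(supplier B) ≈ 0.2097, P(supplier C) ≈ 0.4954
After 'flag': normaliser = 0.25·0.2949 + 0.2·0.2097 + 0.7·0.4954; P(supplier A) ≈ 0.1594, P(supplier B) ≈ 0.0907, P(supplier C) ≈ 0.7499
After 'flag': normaliser = 0.25·0.1594 + 0.2·0.0907 + 0.7·0.7499; P(supplier A) ≈ 0.0684, P(supplier B) ≈ 0.0311, P(supplier C) ≈ 0.9005
After 'pass': normaliser = 0.75·0.0684 + 0.8·0.0311 + 0.3·0.9005; P(supplier A) ≈ 0.1481, P(supplier B) ≈ 0.0719, P(supplier C) ≈ 0.7801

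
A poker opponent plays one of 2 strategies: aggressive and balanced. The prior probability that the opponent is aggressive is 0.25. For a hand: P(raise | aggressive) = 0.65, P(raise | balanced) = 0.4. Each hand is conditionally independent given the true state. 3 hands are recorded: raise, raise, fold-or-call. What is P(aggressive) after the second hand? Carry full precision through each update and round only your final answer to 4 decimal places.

After 'raise': P(aggressive) = 0.65·0.2500 / (0.65·0.2500 + 0.4·0.7500) ≈ 0.3514
After 'raise': P(aggressive) = 0.65·0.3514 / (0.65·0.3514 + 0.4·0.6486) ≈ 0.4681

0.4681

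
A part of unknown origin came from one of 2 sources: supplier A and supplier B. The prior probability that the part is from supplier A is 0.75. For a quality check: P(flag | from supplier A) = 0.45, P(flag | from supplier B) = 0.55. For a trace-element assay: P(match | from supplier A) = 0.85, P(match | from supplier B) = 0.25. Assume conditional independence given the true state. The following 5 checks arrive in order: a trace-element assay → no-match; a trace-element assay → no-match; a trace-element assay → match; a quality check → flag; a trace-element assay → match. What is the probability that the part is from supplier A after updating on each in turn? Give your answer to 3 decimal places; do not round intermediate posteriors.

0.532

Apply Bayes' rule sequentially, carrying P(supplier A) forward.
After a trace-element assay='no-match': P(supplier A) = 0.15·0.7500 / (0.15·0.7500 + 0.75·0.2500) ≈ 0.3750
After a trace-element assay='no-match': P(supplier A) = 0.15·0.3750 / (0.15·0.3750 + 0.75·0.6250) ≈ 0.1071
After a trace-element assay='match': P(supplier A) = 0.85·0.1071 / (0.85·0.1071 + 0.25·0.8929) ≈ 0.2898
After a quality check='flag': P(supplier A) = 0.45·0.2898 / (0.45·0.2898 + 0.55·0.7102) ≈ 0.2503
After a trace-element assay='match': P(supplier A) = 0.85·0.2503 / (0.85·0.2503 + 0.25·0.7497) ≈ 0.5316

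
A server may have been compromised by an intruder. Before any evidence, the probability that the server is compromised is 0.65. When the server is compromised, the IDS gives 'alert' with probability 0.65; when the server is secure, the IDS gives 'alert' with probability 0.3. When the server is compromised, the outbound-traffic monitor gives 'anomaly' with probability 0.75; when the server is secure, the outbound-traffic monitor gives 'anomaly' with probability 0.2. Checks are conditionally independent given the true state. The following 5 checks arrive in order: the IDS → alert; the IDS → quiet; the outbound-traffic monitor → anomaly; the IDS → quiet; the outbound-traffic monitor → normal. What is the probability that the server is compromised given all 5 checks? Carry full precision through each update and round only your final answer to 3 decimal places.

0.541

Apply Bayes' rule sequentially, carrying P(compromised) forward.
After the IDS='alert': P(compromised) = 0.65·0.6500 / (0.65·0.6500 + 0.3·0.3500) ≈ 0.8009
After the IDS='quiet': P(compromised) = 0.35·0.8009 / (0.35·0.8009 + 0.7·0.1991) ≈ 0.6680
After the outbound-traffic monitor='anomaly': P(compromised) = 0.75·0.6680 / (0.75·0.6680 + 0.2·0.3320) ≈ 0.8830
After the IDS='quiet': P(compromised) = 0.35·0.8830 / (0.35·0.8830 + 0.7·0.1170) ≈ 0.7905
After the outbound-traffic monitor='normal': P(compromised) = 0.25·0.7905 / (0.25·0.7905 + 0.8·0.2095) ≈ 0.5410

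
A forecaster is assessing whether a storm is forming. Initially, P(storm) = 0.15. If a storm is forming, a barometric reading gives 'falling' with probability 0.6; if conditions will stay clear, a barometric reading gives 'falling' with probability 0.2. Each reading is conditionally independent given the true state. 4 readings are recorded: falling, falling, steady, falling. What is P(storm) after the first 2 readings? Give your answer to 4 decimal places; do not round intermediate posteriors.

After 'falling': P(storm) = 0.6·0.1500 / (0.6·0.1500 + 0.2·0.8500) ≈ 0.3462
After 'falling': P(storm) = 0.6·0.3462 / (0.6·0.3462 + 0.2·0.6538) ≈ 0.6136

0.6136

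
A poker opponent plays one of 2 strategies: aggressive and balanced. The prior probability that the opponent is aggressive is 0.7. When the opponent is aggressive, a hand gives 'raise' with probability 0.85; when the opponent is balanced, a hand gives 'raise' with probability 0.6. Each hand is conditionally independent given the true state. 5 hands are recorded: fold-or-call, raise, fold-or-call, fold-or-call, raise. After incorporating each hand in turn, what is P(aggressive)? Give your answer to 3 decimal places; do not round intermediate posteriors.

0.198

After 'fold-or-call': P(aggressive) = 0.15·0.7000 / (0.15·0.7000 + 0.4·0.3000) ≈ 0.4667
After 'raise': P(aggressive) = 0.85·0.4667 / (0.85·0.4667 + 0.6·0.5333) ≈ 0.5535
After 'fold-or-call': P(aggressive) = 0.15·0.5535 / (0.15·0.5535 + 0.4·0.4465) ≈ 0.3173
After 'fold-or-call': P(aggressive) = 0.15·0.3173 / (0.15·0.3173 + 0.4·0.6827) ≈ 0.1484
After 'raise': P(aggressive) = 0.85·0.1484 / (0.85·0.1484 + 0.6·0.8516) ≈ 0.1980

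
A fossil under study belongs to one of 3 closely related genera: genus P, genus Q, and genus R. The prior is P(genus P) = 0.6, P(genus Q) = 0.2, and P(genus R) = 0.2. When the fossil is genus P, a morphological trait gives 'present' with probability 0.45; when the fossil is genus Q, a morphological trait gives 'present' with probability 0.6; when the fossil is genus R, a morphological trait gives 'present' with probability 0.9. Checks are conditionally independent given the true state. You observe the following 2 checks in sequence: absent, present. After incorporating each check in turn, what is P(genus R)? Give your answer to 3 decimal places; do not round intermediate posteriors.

0.084

After 'absent': normaliser = 0.55·0.6000 + 0.4·0.2000 + 0.1·0.2000; P(genus P) ≈ 0.7674, P(genus Q) ≈ 0.1860, P(genus R) ≈ 0.0465
After 'present': normaliser = 0.45·0.7674 + 0.6·0.1860 + 0.9·0.0465; P(genus P) ≈ 0.6923, P(genus Q) ≈ 0.2238, P(genus R) ≈ 0.0839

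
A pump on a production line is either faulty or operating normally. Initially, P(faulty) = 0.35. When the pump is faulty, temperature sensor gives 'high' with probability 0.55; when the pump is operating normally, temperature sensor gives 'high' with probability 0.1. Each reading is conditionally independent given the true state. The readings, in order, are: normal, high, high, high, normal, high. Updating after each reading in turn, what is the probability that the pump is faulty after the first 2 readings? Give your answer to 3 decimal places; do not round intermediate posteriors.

0.597

After 'normal': P(faulty) = 0.45·0.3500 / (0.45·0.3500 + 0.9·0.6500) ≈ 0.2121
After 'high': P(faulty) = 0.55·0.2121 / (0.55·0.2121 + 0.1·0.7879) ≈ 0.5969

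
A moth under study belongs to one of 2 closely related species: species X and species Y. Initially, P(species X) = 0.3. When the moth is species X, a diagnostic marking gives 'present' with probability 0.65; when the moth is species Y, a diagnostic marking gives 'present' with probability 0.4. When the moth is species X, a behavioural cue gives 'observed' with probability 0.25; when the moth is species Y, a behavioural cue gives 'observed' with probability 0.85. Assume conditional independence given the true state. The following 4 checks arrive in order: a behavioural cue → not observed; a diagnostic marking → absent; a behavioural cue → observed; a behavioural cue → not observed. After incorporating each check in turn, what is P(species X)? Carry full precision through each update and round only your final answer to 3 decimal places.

After a behavioural cue='not observed': P(species X) = 0.75·0.3000 / (0.75·0.3000 + 0.15·0.7000) ≈ 0.6818
After a diagnostic marking='absent': P(species X) = 0.35·0.6818 / (0.35·0.6818 + 0.6·0.3182) ≈ 0.5556
After a behavioural cue='observed': P(species X) = 0.25·0.5556 / (0.25·0.5556 + 0.85·0.4444) ≈ 0.2688
After a behavioural cue='not observed': P(species X) = 0.75·0.2688 / (0.75·0.2688 + 0.15·0.7312) ≈ 0.6477

0.648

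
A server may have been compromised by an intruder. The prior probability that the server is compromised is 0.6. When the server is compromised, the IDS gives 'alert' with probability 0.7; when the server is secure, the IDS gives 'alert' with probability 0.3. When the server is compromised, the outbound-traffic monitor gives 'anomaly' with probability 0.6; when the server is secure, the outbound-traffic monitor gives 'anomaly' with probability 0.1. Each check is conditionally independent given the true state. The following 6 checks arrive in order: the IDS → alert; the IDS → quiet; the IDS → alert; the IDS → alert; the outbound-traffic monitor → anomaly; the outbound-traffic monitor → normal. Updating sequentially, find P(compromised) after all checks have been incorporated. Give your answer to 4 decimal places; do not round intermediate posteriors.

After the IDS='alert': P(compromised) = 0.7·0.6000 / (0.7·0.6000 + 0.3·0.4000) ≈ 0.7778
After the IDS='quiet': P(compromised) = 0.3·0.7778 / (0.3·0.7778 + 0.7·0.2222) ≈ 0.6000
After the IDS='alert': P(compromised) = 0.7·0.6000 / (0.7·0.6000 + 0.3·0.4000) ≈ 0.7778
After the IDS='alert': P(compromised) = 0.7·0.7778 / (0.7·0.7778 + 0.3·0.2222) ≈ 0.8909
After the outbound-traffic monitor='anomaly': P(compromised) = 0.6·0.8909 / (0.6·0.8909 + 0.1·0.1091) ≈ 0.9800
After the outbound-traffic monitor='normal': P(compromised) = 0.4·0.9800 / (0.4·0.9800 + 0.9·0.0200) ≈ 0.9561

0.9561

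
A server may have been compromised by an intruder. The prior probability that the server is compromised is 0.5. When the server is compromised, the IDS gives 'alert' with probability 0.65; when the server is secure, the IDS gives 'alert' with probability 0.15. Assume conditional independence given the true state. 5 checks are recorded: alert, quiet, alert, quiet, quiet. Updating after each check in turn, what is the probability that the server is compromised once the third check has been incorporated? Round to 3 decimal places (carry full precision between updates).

0.885

After 'alert': P(compromised) = 0.65·0.5000 / (0.65·0.5000 + 0.15·0.5000) ≈ 0.8125
After 'quiet': P(compromised) = 0.35·0.8125 / (0.35·0.8125 + 0.85·0.1875) ≈ 0.6408
After 'alert': P(compromised) = 0.65·0.6408 / (0.65·0.6408 + 0.15·0.3592) ≈ 0.8855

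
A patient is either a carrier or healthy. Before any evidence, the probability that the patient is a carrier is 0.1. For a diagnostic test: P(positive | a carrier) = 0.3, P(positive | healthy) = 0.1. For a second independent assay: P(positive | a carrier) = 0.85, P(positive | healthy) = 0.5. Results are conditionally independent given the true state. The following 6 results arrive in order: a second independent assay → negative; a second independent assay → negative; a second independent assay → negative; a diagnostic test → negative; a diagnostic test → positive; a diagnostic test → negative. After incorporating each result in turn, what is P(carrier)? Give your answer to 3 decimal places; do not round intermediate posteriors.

After a second independent assay='negative': P(carrier) = 0.15·0.1000 / (0.15·0.1000 + 0.5·0.9000) ≈ 0.0323
After a second independent assay='negative': P(carrier) = 0.15·0.0323 / (0.15·0.0323 + 0.5·0.9677) ≈ 0.0099
After a second independent assay='negative': P(carrier) = 0.15·0.0099 / (0.15·0.0099 + 0.5·0.9901) ≈ 0.0030
After a diagnostic test='negative': P(carrier) = 0.7·0.0030 / (0.7·0.0030 + 0.9·0.9970) ≈ 0.0023
After a diagnostic test='positive': P(carrier) = 0.3·0.0023 / (0.3·0.0023 + 0.1·0.9977) ≈ 0.0070
After a diagnostic test='negative': P(carrier) = 0.7·0.0070 / (0.7·0.0070 + 0.9·0.9930) ≈ 0.0054

0.005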